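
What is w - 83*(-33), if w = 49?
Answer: 2788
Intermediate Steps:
w - 83*(-33) = 49 - 83*(-33) = 49 + 2739 = 2788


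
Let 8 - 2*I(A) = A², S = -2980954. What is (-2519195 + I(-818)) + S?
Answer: -5834707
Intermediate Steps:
I(A) = 4 - A²/2
(-2519195 + I(-818)) + S = (-2519195 + (4 - ½*(-818)²)) - 2980954 = (-2519195 + (4 - ½*669124)) - 2980954 = (-2519195 + (4 - 334562)) - 2980954 = (-2519195 - 334558) - 2980954 = -2853753 - 2980954 = -5834707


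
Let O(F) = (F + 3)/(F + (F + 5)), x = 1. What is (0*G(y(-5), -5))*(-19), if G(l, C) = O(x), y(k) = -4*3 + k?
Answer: 0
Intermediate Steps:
y(k) = -12 + k
O(F) = (3 + F)/(5 + 2*F) (O(F) = (3 + F)/(F + (5 + F)) = (3 + F)/(5 + 2*F))
G(l, C) = 4/7 (G(l, C) = (3 + 1)/(5 + 2*1) = 4/(5 + 2) = 4/7)
(0*G(y(-5), -5))*(-19) = (0*(4/7))*(-19) = 0*(-19) = 0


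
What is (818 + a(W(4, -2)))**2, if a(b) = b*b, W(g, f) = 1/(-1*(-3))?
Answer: 54213769/81 ≈ 6.6931e+5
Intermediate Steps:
W(g, f) = 1/3
a(b) = b**2
(818 + a(W(4, -2)))**2 = (818 + (1/3)**2)**2 = (818 + 1/9)**2 = (7363/9)**2 = 54213769/81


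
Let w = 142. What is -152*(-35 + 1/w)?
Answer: 377644/71 ≈ 5318.9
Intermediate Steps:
-152*(-35 + 1/w) = -152*(-35 + 1/142) = -152*(-4969/142) = 377644/71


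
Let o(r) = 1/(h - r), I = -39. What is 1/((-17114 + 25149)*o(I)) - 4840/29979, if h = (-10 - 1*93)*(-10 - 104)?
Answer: 314293199/240881265 ≈ 1.3048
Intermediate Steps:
h = 11742 (h = (-10 - 93)*(-114) = -103*(-114) = 11742)
o(r) = 1/(11742 - r)
1/((-17114 + 25149)*o(I)) - 4840/29979 = 1/((-17114 + 25149)*((-1/(-11742 - 39)))) - 4840/29979 = 1/(8035*((-1/(-11781)))) - 4840*1/29979 = 1/(8035*((-1*(-1/11781)))) - 4840/29979 = 1/(8035*(1/11781)) - 4840/29979 = (1/8035)*11781 - 4840/29979 = 11781/8035 - 4840/29979 = 314293199/240881265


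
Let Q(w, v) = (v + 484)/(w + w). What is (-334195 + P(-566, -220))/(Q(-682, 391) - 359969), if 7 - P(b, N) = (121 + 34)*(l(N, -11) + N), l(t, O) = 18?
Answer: 413125592/490998591 ≈ 0.84140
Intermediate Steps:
Q(w, v) = (484 + v)/(2*w) (Q(w, v) = (484 + v)/((2*w)) = (484 + v)*(1/(2*w)) = (484 + v)/(2*w))
P(b, N) = -2783 - 155*N (P(b, N) = 7 - (121 + 34)*(18 + N) = 7 - 155*(18 + N) = 7 - (2790 + 155*N) = 7 + (-2790 - 155*N) = -2783 - 155*N)
(-334195 + P(-566, -220))/(Q(-682, 391) - 359969) = (-334195 + (-2783 - 155*(-220)))/((1/2)*(484 + 391)/(-682) - 359969) = (-334195 + (-2783 + 34100))/((1/2)*(-1/682)*875 - 359969) = (-334195 + 31317)/(-875/1364 - 359969) = -302878/(-490998591/1364) = -302878*(-1364/490998591) = 413125592/490998591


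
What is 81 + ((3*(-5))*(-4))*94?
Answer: 5721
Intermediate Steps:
81 + ((3*(-5))*(-4))*94 = 81 - 15*(-4)*94 = 81 + 60*94 = 81 + 5640 = 5721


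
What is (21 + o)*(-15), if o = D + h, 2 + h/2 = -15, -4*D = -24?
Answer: 105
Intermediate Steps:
D = 6 (D = -¼*(-24) = 6)
h = -34 (h = -4 + 2*(-15) = -4 - 30 = -34)
o = -28 (o = 6 - 34 = -28)
(21 + o)*(-15) = (21 - 28)*(-15) = -7*(-15) = 105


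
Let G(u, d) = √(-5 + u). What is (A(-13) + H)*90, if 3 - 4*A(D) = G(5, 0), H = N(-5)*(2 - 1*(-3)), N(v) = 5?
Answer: 4635/2 ≈ 2317.5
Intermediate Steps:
H = 25 (H = 5*(2 - 1*(-3)) = 5*(2 + 3) = 5*5 = 25)
A(D) = ¾ (A(D) = ¾ - √(-5 + 5)/4 = ¾ - √0/4 = ¾ - ¼*0 = ¾ + 0 = ¾)
(A(-13) + H)*90 = (¾ + 25)*90 = (103/4)*90 = 4635/2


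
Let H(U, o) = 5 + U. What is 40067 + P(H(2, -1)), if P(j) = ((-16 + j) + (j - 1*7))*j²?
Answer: 39626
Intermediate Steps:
P(j) = j²*(-23 + 2*j) (P(j) = ((-16 + j) + (j - 7))*j² = ((-16 + j) + (-7 + j))*j² = (-23 + 2*j)*j² = j²*(-23 + 2*j))
40067 + P(H(2, -1)) = 40067 + (5 + 2)²*(-23 + 2*(5 + 2)) = 40067 + 7²*(-23 + 2*7) = 40067 + 49*(-23 + 14) = 40067 + 49*(-9) = 40067 - 441 = 39626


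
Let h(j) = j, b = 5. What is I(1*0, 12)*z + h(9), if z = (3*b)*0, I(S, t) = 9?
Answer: 9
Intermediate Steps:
z = 0 (z = (3*5)*0 = 15*0 = 0)
I(1*0, 12)*z + h(9) = 9*0 + 9 = 0 + 9 = 9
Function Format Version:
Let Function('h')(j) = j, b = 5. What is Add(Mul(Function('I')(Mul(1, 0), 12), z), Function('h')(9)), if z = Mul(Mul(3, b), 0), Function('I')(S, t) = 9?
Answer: 9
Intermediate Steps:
z = 0 (z = Mul(Mul(3, 5), 0) = Mul(15, 0) = 0)
Add(Mul(Function('I')(Mul(1, 0), 12), z), Function('h')(9)) = Add(Mul(9, 0), 9) = Add(0, 9) = 9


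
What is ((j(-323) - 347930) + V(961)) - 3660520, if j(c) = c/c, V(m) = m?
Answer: -4007488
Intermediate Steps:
j(c) = 1
((j(-323) - 347930) + V(961)) - 3660520 = ((1 - 347930) + 961) - 3660520 = (-347929 + 961) - 3660520 = -346968 - 3660520 = -4007488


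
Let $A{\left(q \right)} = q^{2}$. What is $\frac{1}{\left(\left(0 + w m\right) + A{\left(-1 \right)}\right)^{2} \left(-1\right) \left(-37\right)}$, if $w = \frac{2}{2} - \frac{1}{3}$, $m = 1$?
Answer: $\frac{9}{925} \approx 0.0097297$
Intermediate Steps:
$w = \frac{2}{3}$ ($w = 2 \cdot \frac{1}{2} - \frac{1}{3} = 1 - \frac{1}{3} = \frac{2}{3} \approx 0.66667$)
$\frac{1}{\left(\left(0 + w m\right) + A{\left(-1 \right)}\right)^{2} \left(-1\right) \left(-37\right)} = \frac{1}{\left(\left(0 + \frac{2}{3} \cdot 1\right) + \left(-1\right)^{2}\right)^{2} \left(-1\right) \left(-37\right)} = \frac{1}{\left(\left(0 + \frac{2}{3}\right) + 1\right)^{2} \left(-1\right) \left(-37\right)} = \frac{1}{\left(\frac{2}{3} + 1\right)^{2} \left(-1\right) \left(-37\right)} = \frac{1}{\left(\frac{5}{3}\right)^{2} \left(-1\right) \left(-37\right)} = \frac{1}{\frac{25}{9} \left(-1\right) \left(-37\right)} = \frac{1}{\left(- \frac{25}{9}\right) \left(-37\right)} = \frac{1}{\frac{925}{9}} = \frac{9}{925}$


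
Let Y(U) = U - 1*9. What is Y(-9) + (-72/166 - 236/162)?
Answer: -133724/6723 ≈ -19.891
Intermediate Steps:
Y(U) = -9 + U (Y(U) = U - 9 = -9 + U)
Y(-9) + (-72/166 - 236/162) = (-9 - 9) + (-72/166 - 236/162) = -18 + (-72*1/166 - 236*1/162) = -18 + (-36/83 - 118/81) = -18 - 12710/6723 = -133724/6723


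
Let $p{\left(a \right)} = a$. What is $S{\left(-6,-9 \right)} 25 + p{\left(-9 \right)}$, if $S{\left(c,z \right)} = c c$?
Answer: $891$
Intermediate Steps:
$S{\left(c,z \right)} = c^{2}$
$S{\left(-6,-9 \right)} 25 + p{\left(-9 \right)} = \left(-6\right)^{2} \cdot 25 - 9 = 36 \cdot 25 - 9 = 900 - 9 = 891$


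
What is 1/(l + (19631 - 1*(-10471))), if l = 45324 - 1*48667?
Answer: 1/26759 ≈ 3.7371e-5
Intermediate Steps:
l = -3343 (l = 45324 - 48667 = -3343)
1/(l + (19631 - 1*(-10471))) = 1/(-3343 + (19631 - 1*(-10471))) = 1/(-3343 + (19631 + 10471)) = 1/(-3343 + 30102) = 1/26759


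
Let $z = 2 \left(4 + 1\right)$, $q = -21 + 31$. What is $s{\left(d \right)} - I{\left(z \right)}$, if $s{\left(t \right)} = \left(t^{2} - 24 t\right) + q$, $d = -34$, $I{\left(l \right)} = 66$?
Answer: $1916$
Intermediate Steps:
$q = 10$
$z = 10$ ($z = 2 \cdot 5 = 10$)
$s{\left(t \right)} = 10 + t^{2} - 24 t$ ($s{\left(t \right)} = \left(t^{2} - 24 t\right) + 10 = 10 + t^{2} - 24 t$)
$s{\left(d \right)} - I{\left(z \right)} = \left(10 + \left(-34\right)^{2} - -816\right) - 66 = \left(10 + 1156 + 816\right) - 66 = 1982 - 66 = 1916$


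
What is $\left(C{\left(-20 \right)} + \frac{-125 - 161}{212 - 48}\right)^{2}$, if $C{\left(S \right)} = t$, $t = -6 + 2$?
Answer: $\frac{221841}{6724} \approx 32.992$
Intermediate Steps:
$t = -4$
$C{\left(S \right)} = -4$
$\left(C{\left(-20 \right)} + \frac{-125 - 161}{212 - 48}\right)^{2} = \left(-4 + \frac{-125 - 161}{212 - 48}\right)^{2} = \left(-4 - \frac{286}{164}\right)^{2} = \left(-4 - \frac{143}{82}\right)^{2} = \left(- \frac{471}{82}\right)^{2} = \frac{221841}{6724}$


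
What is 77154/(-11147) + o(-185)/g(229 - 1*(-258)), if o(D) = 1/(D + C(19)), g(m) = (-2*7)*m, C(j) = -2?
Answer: -98368715617/14212046002 ≈ -6.9215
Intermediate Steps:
g(m) = -14*m
o(D) = 1/(-2 + D) (o(D) = 1/(D - 2) = 1/(-2 + D))
77154/(-11147) + o(-185)/g(229 - 1*(-258)) = 77154/(-11147) + 1/((-2 - 185)*((-14*(229 - 1*(-258))))) = 77154*(-1/11147) + 1/((-187)*((-14*(229 + 258)))) = -77154/11147 - 1/(187*((-14*487))) = -77154/11147 - 1/187/(-6818) = -77154/11147 - 1/187*(-1/6818) = -77154/11147 + 1/1274966 = -98368715617/14212046002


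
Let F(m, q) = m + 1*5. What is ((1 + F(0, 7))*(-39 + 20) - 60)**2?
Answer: 30276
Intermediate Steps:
F(m, q) = 5 + m (F(m, q) = m + 5 = 5 + m)
((1 + F(0, 7))*(-39 + 20) - 60)**2 = ((1 + (5 + 0))*(-39 + 20) - 60)**2 = ((1 + 5)*(-19) - 60)**2 = (6*(-19) - 60)**2 = (-114 - 60)**2 = (-174)**2 = 30276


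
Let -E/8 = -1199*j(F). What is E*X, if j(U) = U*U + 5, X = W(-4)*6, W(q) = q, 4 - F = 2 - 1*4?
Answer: -9438528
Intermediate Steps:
F = 6 (F = 4 - (2 - 1*4) = 4 - (2 - 4) = 4 - 1*(-2) = 4 + 2 = 6)
X = -24 (X = -4*6 = -24)
j(U) = 5 + U² (j(U) = U² + 5 = 5 + U²)
E = 393272 (E = -(-9592)*(5 + 6²) = -(-9592)*(5 + 36) = -(-9592)*41 = -8*(-49159) = 393272)
E*X = 393272*(-24) = -9438528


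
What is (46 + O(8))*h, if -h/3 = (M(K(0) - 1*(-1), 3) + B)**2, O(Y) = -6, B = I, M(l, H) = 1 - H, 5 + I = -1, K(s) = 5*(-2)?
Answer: -7680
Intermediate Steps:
K(s) = -10
I = -6 (I = -5 - 1 = -6)
B = -6
h = -192 (h = -3*((1 - 1*3) - 6)**2 = -3*((1 - 3) - 6)**2 = -3*(-2 - 6)**2 = -3*(-8)**2 = -3*64 = -192)
(46 + O(8))*h = (46 - 6)*(-192) = 40*(-192) = -7680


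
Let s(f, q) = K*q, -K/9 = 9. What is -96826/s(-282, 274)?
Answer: 48413/11097 ≈ 4.3627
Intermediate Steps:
K = -81 (K = -9*9 = -81)
s(f, q) = -81*q
-96826/s(-282, 274) = -96826/((-81*274)) = -96826/(-22194) = -96826*(-1/22194) = 48413/11097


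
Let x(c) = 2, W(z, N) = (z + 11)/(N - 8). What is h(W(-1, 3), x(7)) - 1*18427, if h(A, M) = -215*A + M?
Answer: -17995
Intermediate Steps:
W(z, N) = (11 + z)/(-8 + N)
h(A, M) = M - 215*A
h(W(-1, 3), x(7)) - 1*18427 = (2 - 215*(11 - 1)/(-8 + 3)) - 1*18427 = (2 - 215*10/(-5)) - 18427 = (2 - (-43)*10) - 18427 = (2 - 215*(-2)) - 18427 = (2 + 430) - 18427 = 432 - 18427 = -17995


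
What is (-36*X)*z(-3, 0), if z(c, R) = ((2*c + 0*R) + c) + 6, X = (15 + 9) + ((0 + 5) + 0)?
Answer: 3132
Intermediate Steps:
X = 29 (X = 24 + (5 + 0) = 24 + 5 = 29)
z(c, R) = 6 + 3*c (z(c, R) = ((2*c + 0) + c) + 6 = (2*c + c) + 6 = 3*c + 6 = 6 + 3*c)
(-36*X)*z(-3, 0) = (-36*29)*(6 + 3*(-3)) = -1044*(6 - 9) = -1044*(-3) = 3132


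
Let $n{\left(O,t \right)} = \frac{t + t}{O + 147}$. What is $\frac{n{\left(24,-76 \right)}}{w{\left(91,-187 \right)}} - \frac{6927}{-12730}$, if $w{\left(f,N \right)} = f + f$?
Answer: $\frac{5622293}{10425870} \approx 0.53926$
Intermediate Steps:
$w{\left(f,N \right)} = 2 f$
$n{\left(O,t \right)} = \frac{2 t}{147 + O}$
$\frac{n{\left(24,-76 \right)}}{w{\left(91,-187 \right)}} - \frac{6927}{-12730} = \frac{2 \left(-76\right) \frac{1}{147 + 24}}{2 \cdot 91} - \frac{6927}{-12730} = \frac{2 \left(-76\right) \frac{1}{171}}{182} - - \frac{6927}{12730} = 2 \left(-76\right) \frac{1}{171} \cdot \frac{1}{182} + \frac{6927}{12730} = \left(- \frac{8}{9}\right) \frac{1}{182} + \frac{6927}{12730} = - \frac{4}{819} + \frac{6927}{12730} = \frac{5622293}{10425870}$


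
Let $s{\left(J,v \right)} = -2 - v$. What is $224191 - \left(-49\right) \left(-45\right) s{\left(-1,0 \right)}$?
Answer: $228601$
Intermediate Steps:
$224191 - \left(-49\right) \left(-45\right) s{\left(-1,0 \right)} = 224191 - \left(-49\right) \left(-45\right) \left(-2 - 0\right) = 224191 - 2205 \left(-2 + 0\right) = 224191 - 2205 \left(-2\right) = 224191 - -4410 = 224191 + 4410 = 228601$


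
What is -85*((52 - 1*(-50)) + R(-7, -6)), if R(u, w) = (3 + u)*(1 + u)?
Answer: -10710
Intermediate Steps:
R(u, w) = (1 + u)*(3 + u)
-85*((52 - 1*(-50)) + R(-7, -6)) = -85*((52 - 1*(-50)) + (3 + (-7)² + 4*(-7))) = -85*((52 + 50) + (3 + 49 - 28)) = -85*(102 + 24) = -85*126 = -10710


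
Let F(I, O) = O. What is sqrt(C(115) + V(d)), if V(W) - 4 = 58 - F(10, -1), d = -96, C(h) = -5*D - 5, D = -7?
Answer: sqrt(93) ≈ 9.6436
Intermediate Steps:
C(h) = 30 (C(h) = -5*(-7) - 5 = 35 - 5 = 30)
V(W) = 63 (V(W) = 4 + (58 - 1*(-1)) = 4 + (58 + 1) = 4 + 59 = 63)
sqrt(C(115) + V(d)) = sqrt(30 + 63) = sqrt(93)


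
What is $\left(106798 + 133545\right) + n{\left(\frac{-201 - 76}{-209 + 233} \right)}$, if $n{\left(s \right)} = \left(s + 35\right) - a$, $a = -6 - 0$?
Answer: $\frac{5768939}{24} \approx 2.4037 \cdot 10^{5}$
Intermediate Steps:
$a = -6$ ($a = -6 + 0 = -6$)
$n{\left(s \right)} = 41 + s$ ($n{\left(s \right)} = \left(s + 35\right) - -6 = \left(35 + s\right) + 6 = 41 + s$)
$\left(106798 + 133545\right) + n{\left(\frac{-201 - 76}{-209 + 233} \right)} = \left(106798 + 133545\right) + \left(41 + \frac{-201 - 76}{-209 + 233}\right) = 240343 + \left(41 - \frac{277}{24}\right) = 240343 + \frac{707}{24} = \frac{5768939}{24}$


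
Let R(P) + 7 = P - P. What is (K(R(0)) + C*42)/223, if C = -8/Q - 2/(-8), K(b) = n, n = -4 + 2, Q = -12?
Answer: 73/446 ≈ 0.16368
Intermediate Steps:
R(P) = -7 (R(P) = -7 + (P - P) = -7 + 0 = -7)
n = -2
K(b) = -2
C = 11/12 (C = -8/(-12) - 2/(-8) = -8*(-1/12) - 2*(-⅛) = ⅔ + ¼ = 11/12 ≈ 0.91667)
(K(R(0)) + C*42)/223 = (-2 + (11/12)*42)/223 = (-2 + 77/2)*(1/223) = (73/2)*(1/223) = 73/446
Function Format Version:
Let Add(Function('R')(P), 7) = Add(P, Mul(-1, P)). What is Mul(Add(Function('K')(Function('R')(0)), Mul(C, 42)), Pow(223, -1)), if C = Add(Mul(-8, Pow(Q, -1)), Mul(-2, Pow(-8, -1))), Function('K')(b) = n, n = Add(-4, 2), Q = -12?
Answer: Rational(73, 446) ≈ 0.16368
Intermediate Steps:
Function('R')(P) = -7 (Function('R')(P) = Add(-7, Add(P, Mul(-1, P))) = Add(-7, 0) = -7)
n = -2
Function('K')(b) = -2
C = Rational(11, 12) (C = Add(Mul(-8, Pow(-12, -1)), Mul(-2, Pow(-8, -1))) = Add(Mul(-8, Rational(-1, 12)), Mul(-2, Rational(-1, 8))) = Add(Rational(2, 3), Rational(1, 4)) = Rational(11, 12) ≈ 0.91667)
Mul(Add(Function('K')(Function('R')(0)), Mul(C, 42)), Pow(223, -1)) = Mul(Add(-2, Mul(Rational(11, 12), 42)), Pow(223, -1)) = Mul(Add(-2, Rational(77, 2)), Rational(1, 223)) = Mul(Rational(73, 2), Rational(1, 223)) = Rational(73, 446)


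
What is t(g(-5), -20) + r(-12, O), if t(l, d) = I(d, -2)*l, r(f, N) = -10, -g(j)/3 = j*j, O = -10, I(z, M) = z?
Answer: 1490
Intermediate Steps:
g(j) = -3*j**2 (g(j) = -3*j*j = -3*j**2)
t(l, d) = d*l
t(g(-5), -20) + r(-12, O) = -(-60)*(-5)**2 - 10 = -(-60)*25 - 10 = -20*(-75) - 10 = 1500 - 10 = 1490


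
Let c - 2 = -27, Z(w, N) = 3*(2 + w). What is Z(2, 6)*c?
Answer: -300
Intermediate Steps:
Z(w, N) = 6 + 3*w
c = -25 (c = 2 - 27 = -25)
Z(2, 6)*c = (6 + 3*2)*(-25) = (6 + 6)*(-25) = 12*(-25) = -300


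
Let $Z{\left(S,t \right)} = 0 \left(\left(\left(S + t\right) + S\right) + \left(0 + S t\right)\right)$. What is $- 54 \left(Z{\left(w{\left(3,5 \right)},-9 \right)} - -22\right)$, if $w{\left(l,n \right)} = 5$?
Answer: $-1188$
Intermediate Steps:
$Z{\left(S,t \right)} = 0$ ($Z{\left(S,t \right)} = 0 \left(\left(t + 2 S\right) + S t\right) = 0 \left(t + 2 S + S t\right) = 0$)
$- 54 \left(Z{\left(w{\left(3,5 \right)},-9 \right)} - -22\right) = - 54 \left(0 - -22\right) = - 54 \left(0 + 22\right) = \left(-54\right) 22 = -1188$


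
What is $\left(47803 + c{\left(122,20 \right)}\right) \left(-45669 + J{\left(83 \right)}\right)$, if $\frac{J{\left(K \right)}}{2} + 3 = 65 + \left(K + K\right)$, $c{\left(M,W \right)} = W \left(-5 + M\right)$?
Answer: $-2267115459$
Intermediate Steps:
$J{\left(K \right)} = 124 + 4 K$ ($J{\left(K \right)} = -6 + 2 \left(65 + \left(K + K\right)\right) = -6 + 2 \left(65 + 2 K\right) = -6 + \left(130 + 4 K\right) = 124 + 4 K$)
$\left(47803 + c{\left(122,20 \right)}\right) \left(-45669 + J{\left(83 \right)}\right) = \left(47803 + 20 \left(-5 + 122\right)\right) \left(-45669 + \left(124 + 4 \cdot 83\right)\right) = \left(47803 + 20 \cdot 117\right) \left(-45669 + \left(124 + 332\right)\right) = \left(47803 + 2340\right) \left(-45669 + 456\right) = 50143 \left(-45213\right) = -2267115459$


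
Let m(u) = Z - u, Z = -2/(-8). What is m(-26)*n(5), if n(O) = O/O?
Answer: 105/4 ≈ 26.250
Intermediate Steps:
Z = ¼ (Z = -2*(-⅛) = ¼ ≈ 0.25000)
n(O) = 1
m(u) = ¼ - u
m(-26)*n(5) = (¼ - 1*(-26))*1 = (¼ + 26)*1 = (105/4)*1 = 105/4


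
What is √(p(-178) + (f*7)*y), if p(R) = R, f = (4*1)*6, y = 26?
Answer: √4190 ≈ 64.730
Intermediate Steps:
f = 24 (f = 4*6 = 24)
√(p(-178) + (f*7)*y) = √(-178 + (24*7)*26) = √(-178 + 168*26) = √(-178 + 4368) = √4190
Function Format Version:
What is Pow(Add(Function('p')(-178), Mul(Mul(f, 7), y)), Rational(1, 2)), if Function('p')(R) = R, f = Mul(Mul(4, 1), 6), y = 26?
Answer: Pow(4190, Rational(1, 2)) ≈ 64.730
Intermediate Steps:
f = 24 (f = Mul(4, 6) = 24)
Pow(Add(Function('p')(-178), Mul(Mul(f, 7), y)), Rational(1, 2)) = Pow(Add(-178, Mul(Mul(24, 7), 26)), Rational(1, 2)) = Pow(Add(-178, Mul(168, 26)), Rational(1, 2)) = Pow(Add(-178, 4368), Rational(1, 2)) = Pow(4190, Rational(1, 2))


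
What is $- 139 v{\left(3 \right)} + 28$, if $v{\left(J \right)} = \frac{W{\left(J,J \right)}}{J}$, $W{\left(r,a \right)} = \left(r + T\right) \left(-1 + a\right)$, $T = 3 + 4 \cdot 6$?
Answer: $-2752$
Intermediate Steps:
$T = 27$ ($T = 3 + 24 = 27$)
$W{\left(r,a \right)} = \left(-1 + a\right) \left(27 + r\right)$ ($W{\left(r,a \right)} = \left(r + 27\right) \left(-1 + a\right) = \left(27 + r\right) \left(-1 + a\right) = \left(-1 + a\right) \left(27 + r\right)$)
$v{\left(J \right)} = \frac{-27 + J^{2} + 26 J}{J}$ ($v{\left(J \right)} = \frac{-27 - J + 27 J + J J}{J} = \frac{-27 - J + 27 J + J^{2}}{J} = \frac{-27 + J^{2} + 26 J}{J}$)
$- 139 v{\left(3 \right)} + 28 = - 139 \left(26 + 3 - \frac{27}{3}\right) + 28 = - 139 \left(26 + 3 - 9\right) + 28 = \left(-139\right) 20 + 28 = -2780 + 28 = -2752$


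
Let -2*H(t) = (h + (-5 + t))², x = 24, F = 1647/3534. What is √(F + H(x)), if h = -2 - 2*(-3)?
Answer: 2*I*√22899731/589 ≈ 16.249*I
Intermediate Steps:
h = 4 (h = -2 + 6 = 4)
F = 549/1178 (F = 1647*(1/3534) = 549/1178 ≈ 0.46604)
H(t) = -(-1 + t)²/2 (H(t) = -(4 + (-5 + t))²/2 = -(-1 + t)²/2)
√(F + H(x)) = √(549/1178 - (-1 + 24)²/2) = √(549/1178 - ½*23²) = √(549/1178 - ½*529) = √(549/1178 - 529/2) = √(-155516/589) = 2*I*√22899731/589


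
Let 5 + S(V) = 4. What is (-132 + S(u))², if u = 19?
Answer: 17689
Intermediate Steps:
S(V) = -1 (S(V) = -5 + 4 = -1)
(-132 + S(u))² = (-132 - 1)² = (-133)² = 17689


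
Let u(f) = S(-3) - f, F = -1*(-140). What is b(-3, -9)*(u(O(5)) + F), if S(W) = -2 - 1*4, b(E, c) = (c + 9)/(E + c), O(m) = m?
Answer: 0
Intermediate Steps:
b(E, c) = (9 + c)/(E + c)
F = 140
S(W) = -6 (S(W) = -2 - 4 = -6)
u(f) = -6 - f
b(-3, -9)*(u(O(5)) + F) = ((9 - 9)/(-3 - 9))*((-6 - 1*5) + 140) = (0/(-12))*((-6 - 5) + 140) = (-1/12*0)*(-11 + 140) = 0*129 = 0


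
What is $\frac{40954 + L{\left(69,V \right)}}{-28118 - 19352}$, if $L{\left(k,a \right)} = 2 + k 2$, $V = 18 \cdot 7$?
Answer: $- \frac{20547}{23735} \approx -0.86568$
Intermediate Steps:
$V = 126$
$L{\left(k,a \right)} = 2 + 2 k$
$\frac{40954 + L{\left(69,V \right)}}{-28118 - 19352} = \frac{40954 + \left(2 + 2 \cdot 69\right)}{-28118 - 19352} = \frac{40954 + \left(2 + 138\right)}{-47470} = \left(40954 + 140\right) \left(- \frac{1}{47470}\right) = 41094 \left(- \frac{1}{47470}\right) = - \frac{20547}{23735}$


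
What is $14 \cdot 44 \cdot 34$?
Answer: $20944$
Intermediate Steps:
$14 \cdot 44 \cdot 34 = 616 \cdot 34 = 20944$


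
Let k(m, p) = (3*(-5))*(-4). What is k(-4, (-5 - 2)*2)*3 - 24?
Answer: 156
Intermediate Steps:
k(m, p) = 60 (k(m, p) = -15*(-4) = 60)
k(-4, (-5 - 2)*2)*3 - 24 = 60*3 - 24 = 180 - 24 = 156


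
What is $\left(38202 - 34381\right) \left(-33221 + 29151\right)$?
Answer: $-15551470$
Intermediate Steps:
$\left(38202 - 34381\right) \left(-33221 + 29151\right) = 3821 \left(-4070\right) = -15551470$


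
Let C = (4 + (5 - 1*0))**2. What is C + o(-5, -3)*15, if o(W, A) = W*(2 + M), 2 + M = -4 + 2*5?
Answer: -369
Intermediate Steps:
C = 81 (C = (4 + (5 + 0))**2 = (4 + 5)**2 = 9**2 = 81)
M = 4 (M = -2 + (-4 + 2*5) = -2 + (-4 + 10) = -2 + 6 = 4)
o(W, A) = 6*W (o(W, A) = W*(2 + 4) = W*6 = 6*W)
C + o(-5, -3)*15 = 81 + (6*(-5))*15 = 81 - 30*15 = 81 - 450 = -369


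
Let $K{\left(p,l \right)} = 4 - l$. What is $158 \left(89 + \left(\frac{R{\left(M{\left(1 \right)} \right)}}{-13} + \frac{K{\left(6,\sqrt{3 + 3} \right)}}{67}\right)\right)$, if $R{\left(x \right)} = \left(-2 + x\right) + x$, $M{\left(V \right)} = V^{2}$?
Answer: $\frac{942786}{67} - \frac{158 \sqrt{6}}{67} \approx 14066.0$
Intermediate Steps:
$R{\left(x \right)} = -2 + 2 x$
$158 \left(89 + \left(\frac{R{\left(M{\left(1 \right)} \right)}}{-13} + \frac{K{\left(6,\sqrt{3 + 3} \right)}}{67}\right)\right) = 158 \left(89 + \left(\frac{-2 + 2 \cdot 1^{2}}{-13} + \frac{4 - \sqrt{3 + 3}}{67}\right)\right) = 158 \left(89 + \left(\left(-2 + 2 \cdot 1\right) \left(- \frac{1}{13}\right) + \left(4 - \sqrt{6}\right) \frac{1}{67}\right)\right) = 158 \left(89 + \left(\left(-2 + 2\right) \left(- \frac{1}{13}\right) + \left(\frac{4}{67} - \frac{\sqrt{6}}{67}\right)\right)\right) = 158 \left(89 + \left(0 \left(- \frac{1}{13}\right) + \left(\frac{4}{67} - \frac{\sqrt{6}}{67}\right)\right)\right) = 158 \left(89 + \left(0 + \left(\frac{4}{67} - \frac{\sqrt{6}}{67}\right)\right)\right) = 158 \left(89 + \left(\frac{4}{67} - \frac{\sqrt{6}}{67}\right)\right) = 158 \left(\frac{5967}{67} - \frac{\sqrt{6}}{67}\right) = \frac{942786}{67} - \frac{158 \sqrt{6}}{67}$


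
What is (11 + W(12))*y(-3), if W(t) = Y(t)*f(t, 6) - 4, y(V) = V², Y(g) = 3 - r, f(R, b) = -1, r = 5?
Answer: 81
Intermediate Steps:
Y(g) = -2 (Y(g) = 3 - 1*5 = 3 - 5 = -2)
W(t) = -2 (W(t) = -2*(-1) - 4 = 2 - 4 = -2)
(11 + W(12))*y(-3) = (11 - 2)*(-3)² = 9*9 = 81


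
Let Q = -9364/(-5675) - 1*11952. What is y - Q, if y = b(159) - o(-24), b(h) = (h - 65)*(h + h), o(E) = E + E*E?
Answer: 234322736/5675 ≈ 41290.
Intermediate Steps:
o(E) = E + E²
b(h) = 2*h*(-65 + h) (b(h) = (-65 + h)*(2*h) = 2*h*(-65 + h))
y = 29340 (y = 2*159*(-65 + 159) - (-24)*(1 - 24) = 2*159*94 - (-24)*(-23) = 29892 - 1*552 = 29892 - 552 = 29340)
Q = -67818236/5675 (Q = -9364*(-1/5675) - 11952 = 9364/5675 - 11952 = -67818236/5675 ≈ -11950.)
y - Q = 29340 - 1*(-67818236/5675) = 29340 + 67818236/5675 = 234322736/5675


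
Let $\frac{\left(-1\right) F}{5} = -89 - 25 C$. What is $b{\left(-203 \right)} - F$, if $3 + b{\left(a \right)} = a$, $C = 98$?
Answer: $-12901$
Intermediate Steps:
$b{\left(a \right)} = -3 + a$
$F = 12695$ ($F = - 5 \left(-89 - 2450\right) = \left(-5\right) \left(-2539\right) = 12695$)
$b{\left(-203 \right)} - F = \left(-3 - 203\right) - 12695 = -206 - 12695 = -12901$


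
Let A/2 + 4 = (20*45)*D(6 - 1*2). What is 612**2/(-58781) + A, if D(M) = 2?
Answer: 210766808/58781 ≈ 3585.6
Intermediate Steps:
A = 3592 (A = -8 + 2*((20*45)*2) = -8 + 2*(900*2) = -8 + 2*1800 = -8 + 3600 = 3592)
612**2/(-58781) + A = 612**2/(-58781) + 3592 = 374544*(-1/58781) + 3592 = -374544/58781 + 3592 = 210766808/58781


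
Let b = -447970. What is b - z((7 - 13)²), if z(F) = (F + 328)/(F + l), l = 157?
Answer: -86458574/193 ≈ -4.4797e+5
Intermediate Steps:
z(F) = (328 + F)/(157 + F) (z(F) = (F + 328)/(F + 157) = (328 + F)/(157 + F))
b - z((7 - 13)²) = -447970 - (328 + (7 - 13)²)/(157 + (7 - 13)²) = -447970 - (328 + (-6)²)/(157 + (-6)²) = -447970 - (328 + 36)/(157 + 36) = -447970 - 364/193 = -86458574/193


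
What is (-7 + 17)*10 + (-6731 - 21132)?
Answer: -27763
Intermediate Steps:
(-7 + 17)*10 + (-6731 - 21132) = 10*10 - 27863 = 100 - 27863 = -27763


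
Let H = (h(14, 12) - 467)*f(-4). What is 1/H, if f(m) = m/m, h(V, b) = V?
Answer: -1/453 ≈ -0.0022075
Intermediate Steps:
f(m) = 1
H = -453 (H = (14 - 467)*1 = -453*1 = -453)
1/H = 1/(-453) = -1/453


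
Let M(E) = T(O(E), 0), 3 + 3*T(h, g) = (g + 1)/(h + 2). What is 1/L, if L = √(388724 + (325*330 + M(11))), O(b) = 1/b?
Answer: √590332053/17111074 ≈ 0.0014199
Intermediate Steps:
T(h, g) = -1 + (1 + g)/(3*(2 + h)) (T(h, g) = -1 + ((g + 1)/(h + 2))/3 = -1 + ((1 + g)/(2 + h))/3 = -1 + (1 + g)/(3*(2 + h)))
M(E) = (-5 - 3/E)/(3*(2 + 1/E)) (M(E) = (-5 + 0 - 3/E)/(3*(2 + 1/E)) = (-5 - 3/E)/(3*(2 + 1/E)))
L = 2*√590332053/69 (L = √(388724 + (325*330 + (-3 - 5*11)/(3*(1 + 2*11)))) = √(388724 + (107250 + (-3 - 55)/(3*(1 + 22)))) = √(388724 + (107250 + (⅓)*(-58)/23)) = √(388724 + (107250 + (⅓)*(1/23)*(-58))) = √(388724 + (107250 - 58/69)) = √(388724 + 7400192/69) = √(34222148/69) = 2*√590332053/69 ≈ 704.25)
1/L = 1/(2*√590332053/69) = √590332053/17111074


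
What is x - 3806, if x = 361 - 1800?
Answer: -5245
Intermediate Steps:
x = -1439
x - 3806 = -1439 - 3806 = -5245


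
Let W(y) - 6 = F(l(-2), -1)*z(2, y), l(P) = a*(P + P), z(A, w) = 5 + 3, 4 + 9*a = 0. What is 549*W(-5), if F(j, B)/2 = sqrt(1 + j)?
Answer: 17934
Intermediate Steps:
a = -4/9 (a = -4/9 + (1/9)*0 = -4/9 + 0 = -4/9 ≈ -0.44444)
z(A, w) = 8
l(P) = -8*P/9 (l(P) = -4*(P + P)/9 = -8*P/9)
F(j, B) = 2*sqrt(1 + j)
W(y) = 98/3 (W(y) = 6 + (2*sqrt(1 - 8/9*(-2)))*8 = 6 + (2*sqrt(1 + 16/9))*8 = 6 + (2*sqrt(25/9))*8 = 6 + (2*(5/3))*8 = 6 + (10/3)*8 = 6 + 80/3 = 98/3)
549*W(-5) = 549*(98/3) = 17934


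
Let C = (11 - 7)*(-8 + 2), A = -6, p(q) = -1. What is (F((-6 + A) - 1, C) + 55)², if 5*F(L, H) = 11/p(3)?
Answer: 69696/25 ≈ 2787.8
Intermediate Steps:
C = -24 (C = 4*(-6) = -24)
F(L, H) = -11/5 (F(L, H) = (11/(-1))/5 = (11*(-1))/5 = (⅕)*(-11) = -11/5)
(F((-6 + A) - 1, C) + 55)² = (-11/5 + 55)² = (264/5)² = 69696/25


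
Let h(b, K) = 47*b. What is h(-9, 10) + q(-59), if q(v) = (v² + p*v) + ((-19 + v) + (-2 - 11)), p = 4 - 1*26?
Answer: 4265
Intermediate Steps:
p = -22 (p = 4 - 26 = -22)
q(v) = -32 + v² - 21*v (q(v) = (v² - 22*v) + ((-19 + v) + (-2 - 11)) = (v² - 22*v) + ((-19 + v) - 13) = (v² - 22*v) + (-32 + v) = -32 + v² - 21*v)
h(-9, 10) + q(-59) = 47*(-9) + (-32 + (-59)² - 21*(-59)) = -423 + (-32 + 3481 + 1239) = -423 + 4688 = 4265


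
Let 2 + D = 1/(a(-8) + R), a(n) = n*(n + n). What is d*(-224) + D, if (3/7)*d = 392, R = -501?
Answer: -229268929/1119 ≈ -2.0489e+5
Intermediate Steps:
d = 2744/3 (d = (7/3)*392 = 2744/3 ≈ 914.67)
a(n) = 2*n**2 (a(n) = n*(2*n) = 2*n**2)
D = -747/373 (D = -2 + 1/(2*(-8)**2 - 501) = -2 + 1/(2*64 - 501) = -2 + 1/(128 - 501) = -2 + 1/(-373) = -2 - 1/373 = -747/373 ≈ -2.0027)
d*(-224) + D = (2744/3)*(-224) - 747/373 = -614656/3 - 747/373 = -229268929/1119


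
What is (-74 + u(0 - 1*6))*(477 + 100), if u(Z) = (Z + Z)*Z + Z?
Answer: -4616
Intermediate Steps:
u(Z) = Z + 2*Z² (u(Z) = (2*Z)*Z + Z = 2*Z² + Z = Z + 2*Z²)
(-74 + u(0 - 1*6))*(477 + 100) = (-74 + (0 - 1*6)*(1 + 2*(0 - 1*6)))*(477 + 100) = (-74 + (0 - 6)*(1 + 2*(0 - 6)))*577 = (-74 - 6*(1 + 2*(-6)))*577 = (-74 - 6*(1 - 12))*577 = (-74 - 6*(-11))*577 = (-74 + 66)*577 = -8*577 = -4616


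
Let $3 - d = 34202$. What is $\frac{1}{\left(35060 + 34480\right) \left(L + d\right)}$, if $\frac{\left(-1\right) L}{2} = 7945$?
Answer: $- \frac{1}{3483189060} \approx -2.8709 \cdot 10^{-10}$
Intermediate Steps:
$L = -15890$ ($L = \left(-2\right) 7945 = -15890$)
$d = -34199$ ($d = 3 - 34202 = -34199$)
$\frac{1}{\left(35060 + 34480\right) \left(L + d\right)} = \frac{1}{\left(35060 + 34480\right) \left(-15890 - 34199\right)} = \frac{1}{69540 \left(-50089\right)} = \frac{1}{-3483189060} = - \frac{1}{3483189060}$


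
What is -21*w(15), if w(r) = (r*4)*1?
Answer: -1260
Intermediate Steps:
w(r) = 4*r (w(r) = (4*r)*1 = 4*r)
-21*w(15) = -84*15 = -21*60 = -1260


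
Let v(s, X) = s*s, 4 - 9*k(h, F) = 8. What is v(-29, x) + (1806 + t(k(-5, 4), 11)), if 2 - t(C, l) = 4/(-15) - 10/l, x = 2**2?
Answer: 437279/165 ≈ 2650.2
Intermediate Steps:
x = 4
k(h, F) = -4/9 (k(h, F) = 4/9 - 1/9*8 = 4/9 - 8/9 = -4/9)
v(s, X) = s**2
t(C, l) = 34/15 + 10/l (t(C, l) = 2 - (4/(-15) - 10/l) = 2 - (4*(-1/15) - 10/l) = 2 - (-4/15 - 10/l) = 2 + (4/15 + 10/l) = 34/15 + 10/l)
v(-29, x) + (1806 + t(k(-5, 4), 11)) = (-29)**2 + (1806 + (34/15 + 10/11)) = 841 + (1806 + (34/15 + 10*(1/11))) = 841 + (1806 + (34/15 + 10/11)) = 841 + (1806 + 524/165) = 841 + 298514/165 = 437279/165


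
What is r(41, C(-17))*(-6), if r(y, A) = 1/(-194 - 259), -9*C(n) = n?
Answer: 2/151 ≈ 0.013245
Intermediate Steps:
C(n) = -n/9
r(y, A) = -1/453 (r(y, A) = 1/(-453) = -1/453)
r(41, C(-17))*(-6) = -1/453*(-6) = 2/151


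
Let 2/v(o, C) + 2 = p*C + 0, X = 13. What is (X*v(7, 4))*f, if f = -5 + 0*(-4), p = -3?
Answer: 65/7 ≈ 9.2857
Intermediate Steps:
f = -5 (f = -5 + 0 = -5)
v(o, C) = 2/(-2 - 3*C) (v(o, C) = 2/(-2 + (-3*C + 0)) = 2/(-2 - 3*C))
(X*v(7, 4))*f = (13*(2/(-2 - 3*4)))*(-5) = (13*(2/(-2 - 12)))*(-5) = (13*(2/(-14)))*(-5) = (13*(2*(-1/14)))*(-5) = (13*(-1/7))*(-5) = -13/7*(-5) = 65/7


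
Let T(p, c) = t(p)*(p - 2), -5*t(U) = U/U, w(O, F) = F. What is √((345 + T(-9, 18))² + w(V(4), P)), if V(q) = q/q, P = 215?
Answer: 11*√24951/5 ≈ 347.51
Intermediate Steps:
V(q) = 1
t(U) = -⅕ (t(U) = -U/(5*U) = -⅕*1 = -⅕)
T(p, c) = ⅖ - p/5 (T(p, c) = -(p - 2)/5 = -(-2 + p)/5 = ⅖ - p/5)
√((345 + T(-9, 18))² + w(V(4), P)) = √((345 + (⅖ - ⅕*(-9)))² + 215) = √((345 + (⅖ + 9/5))² + 215) = √((345 + 11/5)² + 215) = √((1736/5)² + 215) = √(3013696/25 + 215) = √(3019071/25) = 11*√24951/5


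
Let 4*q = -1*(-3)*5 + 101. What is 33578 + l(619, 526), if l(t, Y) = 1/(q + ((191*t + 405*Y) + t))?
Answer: 11144773247/331907 ≈ 33578.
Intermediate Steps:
q = 29 (q = (-1*(-3)*5 + 101)/4 = (3*5 + 101)/4 = (15 + 101)/4 = (¼)*116 = 29)
l(t, Y) = 1/(29 + 192*t + 405*Y) (l(t, Y) = 1/(29 + ((191*t + 405*Y) + t)) = 1/(29 + (192*t + 405*Y)) = 1/(29 + 192*t + 405*Y))
33578 + l(619, 526) = 33578 + 1/(29 + 192*619 + 405*526) = 33578 + 1/(29 + 118848 + 213030) = 33578 + 1/331907 = 11144773247/331907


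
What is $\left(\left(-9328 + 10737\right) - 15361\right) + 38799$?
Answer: $24847$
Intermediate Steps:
$\left(\left(-9328 + 10737\right) - 15361\right) + 38799 = \left(1409 - 15361\right) + 38799 = -13952 + 38799 = 24847$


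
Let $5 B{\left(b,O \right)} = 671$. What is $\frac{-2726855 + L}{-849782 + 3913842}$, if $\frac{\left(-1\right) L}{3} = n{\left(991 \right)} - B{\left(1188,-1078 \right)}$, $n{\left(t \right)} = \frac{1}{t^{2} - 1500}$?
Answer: $- \frac{13367537104237}{15022795094300} \approx -0.88982$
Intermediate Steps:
$B{\left(b,O \right)} = \frac{671}{5}$ ($B{\left(b,O \right)} = \frac{1}{5} \cdot 671 = \frac{671}{5}$)
$n{\left(t \right)} = \frac{1}{-1500 + t^{2}}$
$L = \frac{1973909538}{4902905}$ ($L = - 3 \left(\frac{1}{-1500 + 991^{2}} - \frac{671}{5}\right) = - 3 \left(\frac{1}{-1500 + 982081} - \frac{671}{5}\right) = - 3 \left(\frac{1}{980581} - \frac{671}{5}\right) = \left(-3\right) \left(- \frac{657969846}{4902905}\right) = \frac{1973909538}{4902905} \approx 402.6$)
$\frac{-2726855 + L}{-849782 + 3913842} = \frac{-2726855 + \frac{1973909538}{4902905}}{-849782 + 3913842} = - \frac{13367537104237}{4902905 \cdot 3064060} = \left(- \frac{13367537104237}{4902905}\right) \frac{1}{3064060} = - \frac{13367537104237}{15022795094300}$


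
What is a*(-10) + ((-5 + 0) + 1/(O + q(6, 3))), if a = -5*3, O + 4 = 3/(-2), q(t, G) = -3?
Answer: 2463/17 ≈ 144.88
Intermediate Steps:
O = -11/2 (O = -4 + 3/(-2) = -4 + 3*(-½) = -4 - 3/2 = -11/2 ≈ -5.5000)
a = -15
a*(-10) + ((-5 + 0) + 1/(O + q(6, 3))) = -15*(-10) + ((-5 + 0) + 1/(-11/2 - 3)) = 150 + (-5 + 1/(-17/2)) = 150 + (-5 - 2/17) = 150 - 87/17 = 2463/17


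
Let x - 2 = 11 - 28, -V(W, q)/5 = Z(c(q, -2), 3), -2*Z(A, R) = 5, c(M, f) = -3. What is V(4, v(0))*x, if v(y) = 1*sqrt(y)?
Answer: -375/2 ≈ -187.50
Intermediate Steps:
v(y) = sqrt(y)
Z(A, R) = -5/2 (Z(A, R) = -1/2*5 = -5/2)
V(W, q) = 25/2 (V(W, q) = -5*(-5/2) = 25/2)
x = -15 (x = 2 + (11 - 28) = 2 - 17 = -15)
V(4, v(0))*x = (25/2)*(-15) = -375/2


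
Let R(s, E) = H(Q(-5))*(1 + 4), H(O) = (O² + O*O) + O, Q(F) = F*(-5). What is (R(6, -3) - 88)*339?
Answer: 2131293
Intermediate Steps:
Q(F) = -5*F
H(O) = O + 2*O² (H(O) = (O² + O²) + O = 2*O² + O = O + 2*O²)
R(s, E) = 6375 (R(s, E) = ((-5*(-5))*(1 + 2*(-5*(-5))))*(1 + 4) = (25*(1 + 2*25))*5 = (25*(1 + 50))*5 = (25*51)*5 = 1275*5 = 6375)
(R(6, -3) - 88)*339 = (6375 - 88)*339 = 6287*339 = 2131293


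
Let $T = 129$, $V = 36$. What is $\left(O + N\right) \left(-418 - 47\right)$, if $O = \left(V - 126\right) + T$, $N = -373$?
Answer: $155310$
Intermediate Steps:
$O = 39$ ($O = \left(36 - 126\right) + 129 = -90 + 129 = 39$)
$\left(O + N\right) \left(-418 - 47\right) = \left(39 - 373\right) \left(-418 - 47\right) = \left(-334\right) \left(-465\right) = 155310$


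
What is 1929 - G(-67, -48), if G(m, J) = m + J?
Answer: 2044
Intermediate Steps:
G(m, J) = J + m
1929 - G(-67, -48) = 1929 - (-48 - 67) = 1929 - 1*(-115) = 1929 + 115 = 2044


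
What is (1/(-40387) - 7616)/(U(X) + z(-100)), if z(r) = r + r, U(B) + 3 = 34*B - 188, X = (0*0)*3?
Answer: 307587393/15791317 ≈ 19.478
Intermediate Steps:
X = 0 (X = 0*3 = 0)
U(B) = -191 + 34*B (U(B) = -3 + (34*B - 188) = -3 + (-188 + 34*B) = -191 + 34*B)
z(r) = 2*r
(1/(-40387) - 7616)/(U(X) + z(-100)) = (1/(-40387) - 7616)/((-191 + 34*0) + 2*(-100)) = (-1/40387 - 7616)/((-191 + 0) - 200) = -307587393/(40387*(-191 - 200)) = -307587393/40387/(-391) = -307587393/40387*(-1/391) = 307587393/15791317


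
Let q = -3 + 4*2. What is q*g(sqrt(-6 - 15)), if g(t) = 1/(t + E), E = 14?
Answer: 10/31 - 5*I*sqrt(21)/217 ≈ 0.32258 - 0.10559*I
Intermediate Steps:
q = 5 (q = -3 + 8 = 5)
g(t) = 1/(14 + t) (g(t) = 1/(t + 14) = 1/(14 + t))
q*g(sqrt(-6 - 15)) = 5/(14 + sqrt(-6 - 15)) = 5/(14 + sqrt(-21)) = 5/(14 + I*sqrt(21))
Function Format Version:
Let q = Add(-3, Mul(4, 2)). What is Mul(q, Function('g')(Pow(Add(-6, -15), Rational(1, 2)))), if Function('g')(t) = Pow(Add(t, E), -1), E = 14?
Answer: Add(Rational(10, 31), Mul(Rational(-5, 217), I, Pow(21, Rational(1, 2)))) ≈ Add(0.32258, Mul(-0.10559, I))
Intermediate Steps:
q = 5 (q = Add(-3, 8) = 5)
Function('g')(t) = Pow(Add(14, t), -1) (Function('g')(t) = Pow(Add(t, 14), -1) = Pow(Add(14, t), -1))
Mul(q, Function('g')(Pow(Add(-6, -15), Rational(1, 2)))) = Mul(5, Pow(Add(14, Pow(Add(-6, -15), Rational(1, 2))), -1)) = Mul(5, Pow(Add(14, Pow(-21, Rational(1, 2))), -1)) = Mul(5, Pow(Add(14, Mul(I, Pow(21, Rational(1, 2)))), -1))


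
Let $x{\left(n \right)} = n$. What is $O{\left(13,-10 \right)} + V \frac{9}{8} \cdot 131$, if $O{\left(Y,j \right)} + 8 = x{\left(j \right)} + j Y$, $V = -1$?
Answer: $- \frac{2363}{8} \approx -295.38$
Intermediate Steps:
$O{\left(Y,j \right)} = -8 + j + Y j$ ($O{\left(Y,j \right)} = -8 + \left(j + j Y\right) = -8 + \left(j + Y j\right) = -8 + j + Y j$)
$O{\left(13,-10 \right)} + V \frac{9}{8} \cdot 131 = \left(-8 - 10 + 13 \left(-10\right)\right) + - \frac{9}{8} \cdot 131 = \left(-8 - 10 - 130\right) + - \frac{9}{8} \cdot 131 = -148 + \left(-1\right) \frac{9}{8} \cdot 131 = -148 - \frac{1179}{8} = - \frac{2363}{8}$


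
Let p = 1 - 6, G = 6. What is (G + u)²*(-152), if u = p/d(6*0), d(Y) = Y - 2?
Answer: -10982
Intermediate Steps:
p = -5
d(Y) = -2 + Y
u = 5/2 (u = -5/(-2 + 6*0) = -5/(-2 + 0) = -5/(-2) = -5*(-½) = 5/2 ≈ 2.5000)
(G + u)²*(-152) = (6 + 5/2)²*(-152) = (17/2)²*(-152) = (289/4)*(-152) = -10982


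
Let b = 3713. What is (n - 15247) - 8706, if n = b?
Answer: -20240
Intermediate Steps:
n = 3713
(n - 15247) - 8706 = (3713 - 15247) - 8706 = -11534 - 8706 = -20240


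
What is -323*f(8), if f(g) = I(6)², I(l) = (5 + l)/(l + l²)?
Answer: -39083/1764 ≈ -22.156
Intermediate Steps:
I(l) = (5 + l)/(l + l²)
f(g) = 121/1764 (f(g) = ((5 + 6)/(6*(1 + 6)))² = ((⅙)*11/7)² = ((⅙)*(⅐)*11)² = (11/42)² = 121/1764)
-323*f(8) = -323*121/1764 = -39083/1764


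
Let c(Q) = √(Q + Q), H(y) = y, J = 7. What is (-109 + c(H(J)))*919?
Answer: -100171 + 919*√14 ≈ -96732.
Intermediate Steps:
c(Q) = √2*√Q (c(Q) = √(2*Q) = √2*√Q)
(-109 + c(H(J)))*919 = (-109 + √2*√7)*919 = (-109 + √14)*919 = -100171 + 919*√14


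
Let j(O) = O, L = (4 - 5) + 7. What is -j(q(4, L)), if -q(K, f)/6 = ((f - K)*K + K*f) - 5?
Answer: 162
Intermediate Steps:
L = 6 (L = -1 + 7 = 6)
q(K, f) = 30 - 6*K*f - 6*K*(f - K) (q(K, f) = -6*(((f - K)*K + K*f) - 5) = -6*((K*(f - K) + K*f) - 5) = -6*((K*f + K*(f - K)) - 5) = -6*(-5 + K*f + K*(f - K)) = 30 - 6*K*f - 6*K*(f - K))
-j(q(4, L)) = -(30 + 6*4**2 - 12*4*6) = -(30 + 6*16 - 288) = -(30 + 96 - 288) = -1*(-162) = 162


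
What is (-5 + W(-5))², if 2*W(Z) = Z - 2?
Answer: 289/4 ≈ 72.250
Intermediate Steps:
W(Z) = -1 + Z/2 (W(Z) = (Z - 2)/2 = (-2 + Z)/2 = -1 + Z/2)
(-5 + W(-5))² = (-5 + (-1 + (½)*(-5)))² = (-5 + (-1 - 5/2))² = (-5 - 7/2)² = (-17/2)² = 289/4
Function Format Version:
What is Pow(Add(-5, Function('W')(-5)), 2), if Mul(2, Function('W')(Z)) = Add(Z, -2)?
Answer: Rational(289, 4) ≈ 72.250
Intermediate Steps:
Function('W')(Z) = Add(-1, Mul(Rational(1, 2), Z)) (Function('W')(Z) = Mul(Rational(1, 2), Add(Z, -2)) = Mul(Rational(1, 2), Add(-2, Z)) = Add(-1, Mul(Rational(1, 2), Z)))
Pow(Add(-5, Function('W')(-5)), 2) = Pow(Add(-5, Add(-1, Mul(Rational(1, 2), -5))), 2) = Pow(Add(-5, Add(-1, Rational(-5, 2))), 2) = Pow(Add(-5, Rational(-7, 2)), 2) = Pow(Rational(-17, 2), 2) = Rational(289, 4)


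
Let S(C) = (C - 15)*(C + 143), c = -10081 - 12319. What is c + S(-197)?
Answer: -10952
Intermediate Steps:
c = -22400
S(C) = (-15 + C)*(143 + C)
c + S(-197) = -22400 + (-2145 + (-197)**2 + 128*(-197)) = -22400 + (-2145 + 38809 - 25216) = -22400 + 11448 = -10952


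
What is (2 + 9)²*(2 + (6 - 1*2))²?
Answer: 4356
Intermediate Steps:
(2 + 9)²*(2 + (6 - 1*2))² = 11²*(2 + (6 - 2))² = 121*(2 + 4)² = 121*6² = 121*36 = 4356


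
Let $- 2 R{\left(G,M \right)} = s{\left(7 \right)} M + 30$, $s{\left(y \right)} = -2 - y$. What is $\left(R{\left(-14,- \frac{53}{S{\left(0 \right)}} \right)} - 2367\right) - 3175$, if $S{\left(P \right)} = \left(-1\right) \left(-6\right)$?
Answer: $- \frac{22387}{4} \approx -5596.8$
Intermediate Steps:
$S{\left(P \right)} = 6$
$R{\left(G,M \right)} = -15 + \frac{9 M}{2}$ ($R{\left(G,M \right)} = - \frac{\left(-2 - 7\right) M + 30}{2} = - \frac{- 9 M + 30}{2} = - \frac{30 - 9 M}{2} = -15 + \frac{9 M}{2}$)
$\left(R{\left(-14,- \frac{53}{S{\left(0 \right)}} \right)} - 2367\right) - 3175 = \left(\left(-15 + \frac{9 \left(- \frac{53}{6}\right)}{2}\right) - 2367\right) - 3175 = \left(\left(-15 + \frac{9 \left(\left(-53\right) \frac{1}{6}\right)}{2}\right) - 2367\right) - 3175 = \left(\left(-15 + \frac{9}{2} \left(- \frac{53}{6}\right)\right) - 2367\right) - 3175 = \left(\left(-15 - \frac{159}{4}\right) - 2367\right) - 3175 = \left(- \frac{219}{4} - 2367\right) - 3175 = - \frac{9687}{4} - 3175 = - \frac{22387}{4}$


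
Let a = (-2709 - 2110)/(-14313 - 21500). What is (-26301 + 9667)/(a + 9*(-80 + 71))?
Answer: 297856721/1448017 ≈ 205.70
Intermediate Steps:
a = 4819/35813 (a = -4819/(-35813) = -4819*(-1/35813) = 4819/35813 ≈ 0.13456)
(-26301 + 9667)/(a + 9*(-80 + 71)) = (-26301 + 9667)/(4819/35813 + 9*(-80 + 71)) = -16634/(4819/35813 + 9*(-9)) = -16634/(4819/35813 - 81) = -16634/(-2896034/35813) = -16634*(-35813/2896034) = 297856721/1448017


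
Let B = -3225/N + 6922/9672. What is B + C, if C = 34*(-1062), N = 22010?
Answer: -12397703027/343356 ≈ -36107.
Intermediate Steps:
C = -36108
B = 195421/343356 (B = -3225/22010 + 6922/9672 = -3225*1/22010 + 6922*(1/9672) = -645/4402 + 3461/4836 = 195421/343356 ≈ 0.56915)
B + C = 195421/343356 - 36108 = -12397703027/343356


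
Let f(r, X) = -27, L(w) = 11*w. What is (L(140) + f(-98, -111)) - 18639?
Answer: -17126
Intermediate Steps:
(L(140) + f(-98, -111)) - 18639 = (11*140 - 27) - 18639 = (1540 - 27) - 18639 = 1513 - 18639 = -17126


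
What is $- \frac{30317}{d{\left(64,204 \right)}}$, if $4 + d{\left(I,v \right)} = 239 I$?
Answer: $- \frac{30317}{15292} \approx -1.9825$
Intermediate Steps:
$d{\left(I,v \right)} = -4 + 239 I$
$- \frac{30317}{d{\left(64,204 \right)}} = - \frac{30317}{-4 + 239 \cdot 64} = - \frac{30317}{-4 + 15296} = - \frac{30317}{15292}$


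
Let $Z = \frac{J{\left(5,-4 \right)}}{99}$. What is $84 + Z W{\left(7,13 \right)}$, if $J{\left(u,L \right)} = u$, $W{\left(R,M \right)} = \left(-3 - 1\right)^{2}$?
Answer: $\frac{8396}{99} \approx 84.808$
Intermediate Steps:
$W{\left(R,M \right)} = 16$ ($W{\left(R,M \right)} = \left(-4\right)^{2} = 16$)
$Z = \frac{5}{99} \approx 0.050505$
$84 + Z W{\left(7,13 \right)} = 84 + \frac{5}{99} \cdot 16 = 84 + \frac{80}{99} = \frac{8396}{99}$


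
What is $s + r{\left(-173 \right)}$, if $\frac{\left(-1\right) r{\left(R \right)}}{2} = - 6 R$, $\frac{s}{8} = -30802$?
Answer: $-248492$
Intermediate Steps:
$s = -246416$ ($s = 8 \left(-30802\right) = -246416$)
$r{\left(R \right)} = 12 R$ ($r{\left(R \right)} = - 2 \left(- 6 R\right) = 12 R$)
$s + r{\left(-173 \right)} = -246416 + 12 \left(-173\right) = -246416 - 2076 = -248492$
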